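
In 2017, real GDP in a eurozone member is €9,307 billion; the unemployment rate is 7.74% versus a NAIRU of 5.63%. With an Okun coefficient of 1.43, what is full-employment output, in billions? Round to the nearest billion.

€9,597 billion

Unemployment gap = 7.74 - 5.63 = 2.11 points, so output gap = -1.43 × 2.11 = -3.0173%.
Since Y = Y* × (1 + gap/100), Y* = 9307/0.969827 ≈ 9597 billion.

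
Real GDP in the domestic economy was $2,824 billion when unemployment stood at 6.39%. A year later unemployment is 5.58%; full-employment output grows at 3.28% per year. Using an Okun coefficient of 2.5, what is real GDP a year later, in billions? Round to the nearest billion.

$2,974 billion

Δu = 5.58 - 6.39 = -0.81 points.
Okun's law (growth form): g_Y = g_Y* - β × Δu = 3.28 - 2.5 × (-0.81) = 3.28 + 2.025 = 5.305%.
Real GDP in the next year = 2824 × (1 + 5.305/100) = 2824 × 1.05305 ≈ 2974 billion.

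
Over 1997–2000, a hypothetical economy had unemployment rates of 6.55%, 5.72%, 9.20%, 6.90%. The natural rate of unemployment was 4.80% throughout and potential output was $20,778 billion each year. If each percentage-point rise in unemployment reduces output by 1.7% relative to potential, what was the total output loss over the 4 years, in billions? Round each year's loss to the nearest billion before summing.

$3,239 billion

Year 1997: gap = -1.7 × (6.55 - 4.8) = -2.975%, loss ≈ 20778 × 2.975/100 ≈ 618.
Year 1998: gap = -1.7 × (5.72 - 4.8) = -1.564%, loss ≈ 20778 × 1.564/100 ≈ 325.
Year 1999: gap = -1.7 × (9.2 - 4.8) = -7.48%, loss ≈ 20778 × 7.48/100 ≈ 1554.
Year 2000: gap = -1.7 × (6.9 - 4.8) = -3.57%, loss ≈ 20778 × 3.57/100 ≈ 742.
Total lost output = 618 + 325 + 1554 + 742 = 3239 billion.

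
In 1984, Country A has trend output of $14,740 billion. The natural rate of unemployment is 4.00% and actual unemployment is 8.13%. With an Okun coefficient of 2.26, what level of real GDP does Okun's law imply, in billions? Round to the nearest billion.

Unemployment gap = 8.13 - 4 = 4.13 points, so the output gap is -2.26 × 4.13 = -9.3338%.
Actual GDP = 14740 × (1 - 9.3338/100) = 14740 × 0.906662 ≈ 13364 billion.

$13,364 billion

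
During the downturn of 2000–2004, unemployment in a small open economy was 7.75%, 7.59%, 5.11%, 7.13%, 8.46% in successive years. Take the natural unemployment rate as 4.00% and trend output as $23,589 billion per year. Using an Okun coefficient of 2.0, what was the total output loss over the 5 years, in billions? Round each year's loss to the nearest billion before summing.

Year 2000: gap = -2.0 × (7.75 - 4) = -7.5%, loss ≈ 23589 × 7.5/100 ≈ 1769.
Year 2001: gap = -2.0 × (7.59 - 4) = -7.18%, loss ≈ 23589 × 7.18/100 ≈ 1694.
Year 2002: gap = -2.0 × (5.11 - 4) = -2.22%, loss ≈ 23589 × 2.22/100 ≈ 524.
Year 2003: gap = -2.0 × (7.13 - 4) = -6.26%, loss ≈ 23589 × 6.26/100 ≈ 1477.
Year 2004: gap = -2.0 × (8.46 - 4) = -8.92%, loss ≈ 23589 × 8.92/100 ≈ 2104.
Total lost output = 1769 + 1694 + 524 + 1477 + 2104 = 7568 billion.

$7,568 billion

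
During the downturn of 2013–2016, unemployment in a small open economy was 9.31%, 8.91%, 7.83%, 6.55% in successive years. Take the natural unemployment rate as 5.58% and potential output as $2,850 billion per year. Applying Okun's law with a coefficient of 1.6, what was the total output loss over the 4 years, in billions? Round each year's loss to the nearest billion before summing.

Year 2013: gap = -1.6 × (9.31 - 5.58) = -5.968%, loss ≈ 2850 × 5.968/100 ≈ 170.
Year 2014: gap = -1.6 × (8.91 - 5.58) = -5.328%, loss ≈ 2850 × 5.328/100 ≈ 152.
Year 2015: gap = -1.6 × (7.83 - 5.58) = -3.6%, loss ≈ 2850 × 3.6/100 ≈ 103.
Year 2016: gap = -1.6 × (6.55 - 5.58) = -1.552%, loss ≈ 2850 × 1.552/100 ≈ 44.
Total lost output = 170 + 152 + 103 + 44 = 469 billion.

$469 billion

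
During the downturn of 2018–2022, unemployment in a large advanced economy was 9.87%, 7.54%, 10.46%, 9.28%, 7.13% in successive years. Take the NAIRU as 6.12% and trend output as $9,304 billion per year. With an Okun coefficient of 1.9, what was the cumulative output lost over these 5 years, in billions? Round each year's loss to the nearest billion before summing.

$2,419 billion

Year 2018: gap = -1.9 × (9.87 - 6.12) = -7.125%, loss ≈ 9304 × 7.125/100 ≈ 663.
Year 2019: gap = -1.9 × (7.54 - 6.12) = -2.698%, loss ≈ 9304 × 2.698/100 ≈ 251.
Year 2020: gap = -1.9 × (10.46 - 6.12) = -8.246%, loss ≈ 9304 × 8.246/100 ≈ 767.
Year 2021: gap = -1.9 × (9.28 - 6.12) = -6.004%, loss ≈ 9304 × 6.004/100 ≈ 559.
Year 2022: gap = -1.9 × (7.13 - 6.12) = -1.919%, loss ≈ 9304 × 1.919/100 ≈ 179.
Total lost output = 663 + 251 + 767 + 559 + 179 = 2419 billion.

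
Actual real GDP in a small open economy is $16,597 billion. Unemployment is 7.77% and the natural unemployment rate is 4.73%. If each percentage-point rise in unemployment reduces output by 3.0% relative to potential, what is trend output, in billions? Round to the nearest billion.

$18,263 billion

Unemployment gap = 7.77 - 4.73 = 3.04 points, so output gap = -3 × 3.04 = -9.12%.
Since Y = Y* × (1 + gap/100), Y* = 16597/0.9088 ≈ 18263 billion.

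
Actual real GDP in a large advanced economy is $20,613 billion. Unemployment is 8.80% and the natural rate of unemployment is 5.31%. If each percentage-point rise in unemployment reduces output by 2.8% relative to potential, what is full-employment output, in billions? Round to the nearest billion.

$22,845 billion

Unemployment gap = 8.8 - 5.31 = 3.49 points, so output gap = -2.8 × 3.49 = -9.772%.
Since Y = Y* × (1 + gap/100), Y* = 20613/0.90228 ≈ 22845 billion.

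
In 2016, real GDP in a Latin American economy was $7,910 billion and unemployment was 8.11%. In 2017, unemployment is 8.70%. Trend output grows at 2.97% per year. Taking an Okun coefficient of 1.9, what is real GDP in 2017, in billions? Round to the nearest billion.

Δu = 8.7 - 8.11 = 0.59 points.
Okun's law (growth form): g_Y = g_Y* - β × Δu = 2.97 - 1.9 × (0.59) = 2.97 - 1.121 = 1.849%.
Real GDP in the next year = 7910 × (1 + 1.849/100) = 7910 × 1.01849 ≈ 8056 billion.

$8,056 billion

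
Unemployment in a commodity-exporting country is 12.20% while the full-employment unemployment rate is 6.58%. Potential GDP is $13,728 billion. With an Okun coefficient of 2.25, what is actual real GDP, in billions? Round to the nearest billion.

$11,992 billion

Unemployment gap = 12.2 - 6.58 = 5.62 points, so the output gap is -2.25 × 5.62 = -12.645%.
Actual GDP = 13728 × (1 - 12.645/100) = 13728 × 0.87355 ≈ 11992 billion.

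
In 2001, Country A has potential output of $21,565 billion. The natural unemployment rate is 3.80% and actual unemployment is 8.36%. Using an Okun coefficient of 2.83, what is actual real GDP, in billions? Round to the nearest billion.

$18,782 billion

Unemployment gap = 8.36 - 3.8 = 4.56 points, so the output gap is -2.83 × 4.56 = -12.9048%.
Actual GDP = 21565 × (1 - 12.9048/100) = 21565 × 0.870952 ≈ 18782 billion.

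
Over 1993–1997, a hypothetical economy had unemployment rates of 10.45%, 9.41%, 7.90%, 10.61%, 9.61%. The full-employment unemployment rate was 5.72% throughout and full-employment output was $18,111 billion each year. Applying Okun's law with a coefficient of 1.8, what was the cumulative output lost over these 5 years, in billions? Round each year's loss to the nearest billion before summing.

Year 1993: gap = -1.8 × (10.45 - 5.72) = -8.514%, loss ≈ 18111 × 8.514/100 ≈ 1542.
Year 1994: gap = -1.8 × (9.41 - 5.72) = -6.642%, loss ≈ 18111 × 6.642/100 ≈ 1203.
Year 1995: gap = -1.8 × (7.9 - 5.72) = -3.924%, loss ≈ 18111 × 3.924/100 ≈ 711.
Year 1996: gap = -1.8 × (10.61 - 5.72) = -8.802%, loss ≈ 18111 × 8.802/100 ≈ 1594.
Year 1997: gap = -1.8 × (9.61 - 5.72) = -7.002%, loss ≈ 18111 × 7.002/100 ≈ 1268.
Total lost output = 1542 + 1203 + 711 + 1594 + 1268 = 6318 billion.

$6,318 billion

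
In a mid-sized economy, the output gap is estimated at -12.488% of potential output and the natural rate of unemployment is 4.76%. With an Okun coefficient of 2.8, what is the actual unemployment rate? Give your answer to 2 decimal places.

From Okun's law, u - u* = -(output gap)/β = -(-12.488)/2.8 = 4.46 points.
So u = 4.76 + 4.46 = 9.22%.

9.22%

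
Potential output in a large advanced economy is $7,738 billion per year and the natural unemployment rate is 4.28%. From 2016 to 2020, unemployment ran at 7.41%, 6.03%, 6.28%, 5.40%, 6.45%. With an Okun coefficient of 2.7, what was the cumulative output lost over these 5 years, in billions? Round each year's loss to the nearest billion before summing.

Year 2016: gap = -2.7 × (7.41 - 4.28) = -8.451%, loss ≈ 7738 × 8.451/100 ≈ 654.
Year 2017: gap = -2.7 × (6.03 - 4.28) = -4.725%, loss ≈ 7738 × 4.725/100 ≈ 366.
Year 2018: gap = -2.7 × (6.28 - 4.28) = -5.4%, loss ≈ 7738 × 5.4/100 ≈ 418.
Year 2019: gap = -2.7 × (5.4 - 4.28) = -3.024%, loss ≈ 7738 × 3.024/100 ≈ 234.
Year 2020: gap = -2.7 × (6.45 - 4.28) = -5.859%, loss ≈ 7738 × 5.859/100 ≈ 453.
Total lost output = 654 + 366 + 418 + 234 + 453 = 2125 billion.

$2,125 billion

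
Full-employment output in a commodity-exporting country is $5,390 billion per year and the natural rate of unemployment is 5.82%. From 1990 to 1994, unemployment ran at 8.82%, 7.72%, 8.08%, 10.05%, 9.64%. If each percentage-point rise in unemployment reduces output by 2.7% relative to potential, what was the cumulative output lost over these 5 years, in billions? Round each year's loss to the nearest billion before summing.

Year 1990: gap = -2.7 × (8.82 - 5.82) = -8.1%, loss ≈ 5390 × 8.1/100 ≈ 437.
Year 1991: gap = -2.7 × (7.72 - 5.82) = -5.13%, loss ≈ 5390 × 5.13/100 ≈ 277.
Year 1992: gap = -2.7 × (8.08 - 5.82) = -6.102%, loss ≈ 5390 × 6.102/100 ≈ 329.
Year 1993: gap = -2.7 × (10.05 - 5.82) = -11.421%, loss ≈ 5390 × 11.421/100 ≈ 616.
Year 1994: gap = -2.7 × (9.64 - 5.82) = -10.314%, loss ≈ 5390 × 10.314/100 ≈ 556.
Total lost output = 437 + 277 + 329 + 616 + 556 = 2215 billion.

$2,215 billion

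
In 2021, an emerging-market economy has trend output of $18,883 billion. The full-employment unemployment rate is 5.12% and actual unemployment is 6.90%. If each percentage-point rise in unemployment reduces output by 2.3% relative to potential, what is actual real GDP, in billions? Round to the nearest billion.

$18,110 billion

Unemployment gap = 6.9 - 5.12 = 1.78 points, so the output gap is -2.3 × 1.78 = -4.094%.
Actual GDP = 18883 × (1 - 4.094/100) = 18883 × 0.95906 ≈ 18110 billion.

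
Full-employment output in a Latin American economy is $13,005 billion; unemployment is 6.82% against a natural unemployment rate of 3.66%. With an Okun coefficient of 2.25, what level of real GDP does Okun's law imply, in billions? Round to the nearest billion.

$12,080 billion

Unemployment gap = 6.82 - 3.66 = 3.16 points, so the output gap is -2.25 × 3.16 = -7.11%.
Actual GDP = 13005 × (1 - 7.11/100) = 13005 × 0.9289 ≈ 12080 billion.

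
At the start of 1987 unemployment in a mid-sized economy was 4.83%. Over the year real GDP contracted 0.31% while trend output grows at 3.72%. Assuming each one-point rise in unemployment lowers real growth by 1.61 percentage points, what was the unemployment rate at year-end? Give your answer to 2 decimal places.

Growth-rate Okun's law: g_Y = g_Y* - β × Δu, so Δu = (g_Y* - g_Y)/β.
Δu = (3.72 + 0.31)/1.61 = 4.03/1.61 = 2.50 percentage points.
Year-end unemployment = 4.83 + 2.5 = 7.33%.

7.33%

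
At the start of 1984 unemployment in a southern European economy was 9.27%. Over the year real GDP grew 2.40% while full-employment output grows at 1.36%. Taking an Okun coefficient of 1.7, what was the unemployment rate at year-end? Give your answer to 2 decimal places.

8.66%

Growth-rate Okun's law: g_Y = g_Y* - β × Δu, so Δu = (g_Y* - g_Y)/β.
Δu = (1.36 - 2.4)/1.7 = -1.04/1.7 = -0.61 percentage points.
Year-end unemployment = 9.27 - 0.61 = 8.66%.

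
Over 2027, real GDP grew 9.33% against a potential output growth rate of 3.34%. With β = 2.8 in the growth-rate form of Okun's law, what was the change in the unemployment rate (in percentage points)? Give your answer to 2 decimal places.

Growth-rate Okun's law: g_Y = g_Y* - β × Δu, so Δu = (g_Y* - g_Y)/β.
Δu = (3.34 - 9.33)/2.8 = -5.99/2.8 = -2.14 percentage points.

-2.14 percentage points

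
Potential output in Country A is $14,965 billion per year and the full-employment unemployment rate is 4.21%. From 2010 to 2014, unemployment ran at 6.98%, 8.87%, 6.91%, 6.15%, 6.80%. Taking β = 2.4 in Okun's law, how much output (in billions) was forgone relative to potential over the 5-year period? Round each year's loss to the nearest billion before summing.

Year 2010: gap = -2.4 × (6.98 - 4.21) = -6.648%, loss ≈ 14965 × 6.648/100 ≈ 995.
Year 2011: gap = -2.4 × (8.87 - 4.21) = -11.184%, loss ≈ 14965 × 11.184/100 ≈ 1674.
Year 2012: gap = -2.4 × (6.91 - 4.21) = -6.48%, loss ≈ 14965 × 6.48/100 ≈ 970.
Year 2013: gap = -2.4 × (6.15 - 4.21) = -4.656%, loss ≈ 14965 × 4.656/100 ≈ 697.
Year 2014: gap = -2.4 × (6.8 - 4.21) = -6.216%, loss ≈ 14965 × 6.216/100 ≈ 930.
Total lost output = 995 + 1674 + 970 + 697 + 930 = 5266 billion.

$5,266 billion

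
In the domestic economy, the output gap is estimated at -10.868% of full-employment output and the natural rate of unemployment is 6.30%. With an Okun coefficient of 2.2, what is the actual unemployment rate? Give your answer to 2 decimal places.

11.24%

From Okun's law, u - u* = -(output gap)/β = -(-10.868)/2.2 = 4.94 points.
So u = 6.3 + 4.94 = 11.24%.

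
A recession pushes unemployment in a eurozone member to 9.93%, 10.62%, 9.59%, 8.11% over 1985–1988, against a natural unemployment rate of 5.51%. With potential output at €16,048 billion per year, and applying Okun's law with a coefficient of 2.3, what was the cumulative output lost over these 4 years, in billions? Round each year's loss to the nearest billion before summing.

€5,983 billion

Year 1985: gap = -2.3 × (9.93 - 5.51) = -10.166%, loss ≈ 16048 × 10.166/100 ≈ 1631.
Year 1986: gap = -2.3 × (10.62 - 5.51) = -11.753%, loss ≈ 16048 × 11.753/100 ≈ 1886.
Year 1987: gap = -2.3 × (9.59 - 5.51) = -9.384%, loss ≈ 16048 × 9.384/100 ≈ 1506.
Year 1988: gap = -2.3 × (8.11 - 5.51) = -5.98%, loss ≈ 16048 × 5.98/100 ≈ 960.
Total lost output = 1631 + 1886 + 1506 + 960 = 5983 billion.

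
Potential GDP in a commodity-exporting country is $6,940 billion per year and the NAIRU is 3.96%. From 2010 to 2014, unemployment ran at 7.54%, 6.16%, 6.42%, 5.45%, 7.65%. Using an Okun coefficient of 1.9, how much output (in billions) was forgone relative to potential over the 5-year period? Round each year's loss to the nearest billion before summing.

Year 2010: gap = -1.9 × (7.54 - 3.96) = -6.802%, loss ≈ 6940 × 6.802/100 ≈ 472.
Year 2011: gap = -1.9 × (6.16 - 3.96) = -4.18%, loss ≈ 6940 × 4.18/100 ≈ 290.
Year 2012: gap = -1.9 × (6.42 - 3.96) = -4.674%, loss ≈ 6940 × 4.674/100 ≈ 324.
Year 2013: gap = -1.9 × (5.45 - 3.96) = -2.831%, loss ≈ 6940 × 2.831/100 ≈ 196.
Year 2014: gap = -1.9 × (7.65 - 3.96) = -7.011%, loss ≈ 6940 × 7.011/100 ≈ 487.
Total lost output = 472 + 290 + 324 + 196 + 487 = 1769 billion.

$1,769 billion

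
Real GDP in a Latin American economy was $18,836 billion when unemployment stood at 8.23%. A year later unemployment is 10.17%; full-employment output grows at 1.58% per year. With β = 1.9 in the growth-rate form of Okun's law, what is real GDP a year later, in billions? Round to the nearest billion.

$18,439 billion

Δu = 10.17 - 8.23 = 1.94 points.
Okun's law (growth form): g_Y = g_Y* - β × Δu = 1.58 - 1.9 × (1.94) = 1.58 - 3.686 = -2.106%.
Real GDP in the next year = 18836 × (1 - 2.106/100) = 18836 × 0.97894 ≈ 18439 billion.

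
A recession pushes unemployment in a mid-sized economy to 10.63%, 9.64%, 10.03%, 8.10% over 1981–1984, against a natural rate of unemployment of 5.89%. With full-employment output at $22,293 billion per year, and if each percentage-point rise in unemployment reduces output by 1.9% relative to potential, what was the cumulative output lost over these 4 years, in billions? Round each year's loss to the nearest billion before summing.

$6,286 billion

Year 1981: gap = -1.9 × (10.63 - 5.89) = -9.006%, loss ≈ 22293 × 9.006/100 ≈ 2008.
Year 1982: gap = -1.9 × (9.64 - 5.89) = -7.125%, loss ≈ 22293 × 7.125/100 ≈ 1588.
Year 1983: gap = -1.9 × (10.03 - 5.89) = -7.866%, loss ≈ 22293 × 7.866/100 ≈ 1754.
Year 1984: gap = -1.9 × (8.1 - 5.89) = -4.199%, loss ≈ 22293 × 4.199/100 ≈ 936.
Total lost output = 2008 + 1588 + 1754 + 936 = 6286 billion.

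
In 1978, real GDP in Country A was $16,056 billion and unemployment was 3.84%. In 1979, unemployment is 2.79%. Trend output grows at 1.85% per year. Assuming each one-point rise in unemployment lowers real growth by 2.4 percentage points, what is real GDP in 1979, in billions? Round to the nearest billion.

$16,758 billion

Δu = 2.79 - 3.84 = -1.05 points.
Okun's law (growth form): g_Y = g_Y* - β × Δu = 1.85 - 2.4 × (-1.05) = 1.85 + 2.52 = 4.37%.
Real GDP in the next year = 16056 × (1 + 4.37/100) = 16056 × 1.0437 ≈ 16758 billion.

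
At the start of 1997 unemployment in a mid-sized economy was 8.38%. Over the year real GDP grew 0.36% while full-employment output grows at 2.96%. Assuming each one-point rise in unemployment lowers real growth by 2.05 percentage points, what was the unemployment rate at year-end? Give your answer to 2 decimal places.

9.65%

Growth-rate Okun's law: g_Y = g_Y* - β × Δu, so Δu = (g_Y* - g_Y)/β.
Δu = (2.96 - 0.36)/2.05 = 2.6/2.05 = 1.27 percentage points.
Year-end unemployment = 8.38 + 1.27 = 9.65%.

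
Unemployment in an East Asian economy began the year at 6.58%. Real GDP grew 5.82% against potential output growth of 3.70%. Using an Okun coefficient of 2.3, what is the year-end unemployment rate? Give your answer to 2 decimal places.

5.66%

Growth-rate Okun's law: g_Y = g_Y* - β × Δu, so Δu = (g_Y* - g_Y)/β.
Δu = (3.7 - 5.82)/2.3 = -2.12/2.3 = -0.92 percentage points.
Year-end unemployment = 6.58 - 0.92 = 5.66%.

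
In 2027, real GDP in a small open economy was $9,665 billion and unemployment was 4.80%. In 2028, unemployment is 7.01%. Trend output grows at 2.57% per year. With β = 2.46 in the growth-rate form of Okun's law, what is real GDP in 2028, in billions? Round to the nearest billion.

$9,388 billion

Δu = 7.01 - 4.8 = 2.21 points.
Okun's law (growth form): g_Y = g_Y* - β × Δu = 2.57 - 2.46 × (2.21) = 2.57 - 5.4366 = -2.8666%.
Real GDP in the next year = 9665 × (1 - 2.8666/100) = 9665 × 0.971334 ≈ 9388 billion.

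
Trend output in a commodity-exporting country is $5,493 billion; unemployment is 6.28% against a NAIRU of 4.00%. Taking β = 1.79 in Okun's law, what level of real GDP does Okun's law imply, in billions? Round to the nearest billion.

Unemployment gap = 6.28 - 4 = 2.28 points, so the output gap is -1.79 × 2.28 = -4.0812%.
Actual GDP = 5493 × (1 - 4.0812/100) = 5493 × 0.959188 ≈ 5269 billion.

$5,269 billion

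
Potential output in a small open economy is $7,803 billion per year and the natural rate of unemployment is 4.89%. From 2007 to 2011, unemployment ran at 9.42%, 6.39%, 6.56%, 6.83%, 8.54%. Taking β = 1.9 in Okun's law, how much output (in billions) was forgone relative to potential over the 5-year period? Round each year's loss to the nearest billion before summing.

$1,971 billion

Year 2007: gap = -1.9 × (9.42 - 4.89) = -8.607%, loss ≈ 7803 × 8.607/100 ≈ 672.
Year 2008: gap = -1.9 × (6.39 - 4.89) = -2.85%, loss ≈ 7803 × 2.85/100 ≈ 222.
Year 2009: gap = -1.9 × (6.56 - 4.89) = -3.173%, loss ≈ 7803 × 3.173/100 ≈ 248.
Year 2010: gap = -1.9 × (6.83 - 4.89) = -3.686%, loss ≈ 7803 × 3.686/100 ≈ 288.
Year 2011: gap = -1.9 × (8.54 - 4.89) = -6.935%, loss ≈ 7803 × 6.935/100 ≈ 541.
Total lost output = 672 + 222 + 248 + 288 + 541 = 1971 billion.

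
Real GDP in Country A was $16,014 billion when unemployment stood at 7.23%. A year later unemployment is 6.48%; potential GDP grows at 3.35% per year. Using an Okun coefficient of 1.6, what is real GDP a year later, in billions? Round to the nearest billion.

Δu = 6.48 - 7.23 = -0.75 points.
Okun's law (growth form): g_Y = g_Y* - β × Δu = 3.35 - 1.6 × (-0.75) = 3.35 + 1.2 = 4.55%.
Real GDP in the next year = 16014 × (1 + 4.55/100) = 16014 × 1.0455 ≈ 16743 billion.

$16,743 billion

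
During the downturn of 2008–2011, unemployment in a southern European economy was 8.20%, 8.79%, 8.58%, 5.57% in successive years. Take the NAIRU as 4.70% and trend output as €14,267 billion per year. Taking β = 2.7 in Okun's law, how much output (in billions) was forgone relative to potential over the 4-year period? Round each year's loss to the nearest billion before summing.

Year 2008: gap = -2.7 × (8.2 - 4.7) = -9.45%, loss ≈ 14267 × 9.45/100 ≈ 1348.
Year 2009: gap = -2.7 × (8.79 - 4.7) = -11.043%, loss ≈ 14267 × 11.043/100 ≈ 1576.
Year 2010: gap = -2.7 × (8.58 - 4.7) = -10.476%, loss ≈ 14267 × 10.476/100 ≈ 1495.
Year 2011: gap = -2.7 × (5.57 - 4.7) = -2.349%, loss ≈ 14267 × 2.349/100 ≈ 335.
Total lost output = 1348 + 1576 + 1495 + 335 = 4754 billion.

€4,754 billion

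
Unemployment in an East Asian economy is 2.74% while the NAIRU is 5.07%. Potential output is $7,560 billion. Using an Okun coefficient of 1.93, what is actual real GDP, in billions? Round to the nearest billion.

Unemployment gap = 2.74 - 5.07 = -2.33 points, so the output gap is -1.93 × (-2.33) = 4.4969%.
Actual GDP = 7560 × (1 + 4.4969/100) = 7560 × 1.044969 ≈ 7900 billion.

$7,900 billion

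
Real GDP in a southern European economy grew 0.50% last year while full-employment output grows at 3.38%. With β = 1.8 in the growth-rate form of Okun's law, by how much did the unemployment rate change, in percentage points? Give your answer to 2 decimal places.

Growth-rate Okun's law: g_Y = g_Y* - β × Δu, so Δu = (g_Y* - g_Y)/β.
Δu = (3.38 - 0.5)/1.8 = 2.88/1.8 = 1.60 percentage points.

1.60 percentage points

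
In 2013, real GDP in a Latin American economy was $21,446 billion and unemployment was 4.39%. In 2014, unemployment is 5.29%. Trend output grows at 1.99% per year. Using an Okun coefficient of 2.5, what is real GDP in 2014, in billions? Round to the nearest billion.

Δu = 5.29 - 4.39 = 0.9 points.
Okun's law (growth form): g_Y = g_Y* - β × Δu = 1.99 - 2.5 × (0.90) = 1.99 - 2.25 = -0.26%.
Real GDP in the next year = 21446 × (1 - 0.26/100) = 21446 × 0.9974 ≈ 21390 billion.

$21,390 billion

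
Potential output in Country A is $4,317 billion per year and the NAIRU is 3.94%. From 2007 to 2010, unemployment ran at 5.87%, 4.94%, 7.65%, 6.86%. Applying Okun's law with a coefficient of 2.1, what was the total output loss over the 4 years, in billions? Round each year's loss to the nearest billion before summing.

Year 2007: gap = -2.1 × (5.87 - 3.94) = -4.053%, loss ≈ 4317 × 4.053/100 ≈ 175.
Year 2008: gap = -2.1 × (4.94 - 3.94) = -2.1%, loss ≈ 4317 × 2.1/100 ≈ 91.
Year 2009: gap = -2.1 × (7.65 - 3.94) = -7.791%, loss ≈ 4317 × 7.791/100 ≈ 336.
Year 2010: gap = -2.1 × (6.86 - 3.94) = -6.132%, loss ≈ 4317 × 6.132/100 ≈ 265.
Total lost output = 175 + 91 + 336 + 265 = 867 billion.

$867 billion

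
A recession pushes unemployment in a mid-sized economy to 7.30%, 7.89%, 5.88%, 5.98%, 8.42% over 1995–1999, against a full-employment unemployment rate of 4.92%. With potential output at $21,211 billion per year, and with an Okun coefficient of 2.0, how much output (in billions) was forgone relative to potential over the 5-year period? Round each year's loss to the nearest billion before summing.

$4,612 billion

Year 1995: gap = -2.0 × (7.3 - 4.92) = -4.76%, loss ≈ 21211 × 4.76/100 ≈ 1010.
Year 1996: gap = -2.0 × (7.89 - 4.92) = -5.94%, loss ≈ 21211 × 5.94/100 ≈ 1260.
Year 1997: gap = -2.0 × (5.88 - 4.92) = -1.92%, loss ≈ 21211 × 1.92/100 ≈ 407.
Year 1998: gap = -2.0 × (5.98 - 4.92) = -2.12%, loss ≈ 21211 × 2.12/100 ≈ 450.
Year 1999: gap = -2.0 × (8.42 - 4.92) = -7%, loss ≈ 21211 × 7/100 ≈ 1485.
Total lost output = 1010 + 1260 + 407 + 450 + 1485 = 4612 billion.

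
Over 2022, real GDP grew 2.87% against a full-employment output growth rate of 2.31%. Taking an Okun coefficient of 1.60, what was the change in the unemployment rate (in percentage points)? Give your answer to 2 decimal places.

-0.35 percentage points

Growth-rate Okun's law: g_Y = g_Y* - β × Δu, so Δu = (g_Y* - g_Y)/β.
Δu = (2.31 - 2.87)/1.60 = -0.56/1.60 = -0.35 percentage points.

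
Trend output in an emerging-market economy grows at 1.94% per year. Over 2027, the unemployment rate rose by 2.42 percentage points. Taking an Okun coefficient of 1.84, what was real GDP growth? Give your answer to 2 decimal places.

-2.51%

Growth-rate Okun's law: g_Y = g_Y* - β × Δu.
g_Y = 1.94 - 1.84 × (2.42) = 1.94 - 4.4528 = -2.5128%, i.e. -2.51% to 2 d.p.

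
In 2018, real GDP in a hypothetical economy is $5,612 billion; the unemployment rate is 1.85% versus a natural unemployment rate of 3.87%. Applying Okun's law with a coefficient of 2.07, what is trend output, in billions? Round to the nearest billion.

$5,387 billion

Unemployment gap = 1.85 - 3.87 = -2.02 points, so output gap = -2.07 × (-2.02) = 4.1814%.
Since Y = Y* × (1 + gap/100), Y* = 5612/1.041814 ≈ 5387 billion.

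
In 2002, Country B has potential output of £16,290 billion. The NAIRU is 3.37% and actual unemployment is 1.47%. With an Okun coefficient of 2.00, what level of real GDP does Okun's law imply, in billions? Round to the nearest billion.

Unemployment gap = 1.47 - 3.37 = -1.9 points, so the output gap is -2 × (-1.9) = 3.8%.
Actual GDP = 16290 × (1 + 3.8/100) = 16290 × 1.038 ≈ 16909 billion.

£16,909 billion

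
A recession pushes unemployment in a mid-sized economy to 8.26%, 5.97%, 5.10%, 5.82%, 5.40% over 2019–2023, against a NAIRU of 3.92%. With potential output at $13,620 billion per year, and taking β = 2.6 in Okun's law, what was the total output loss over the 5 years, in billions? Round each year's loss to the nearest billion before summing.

Year 2019: gap = -2.6 × (8.26 - 3.92) = -11.284%, loss ≈ 13620 × 11.284/100 ≈ 1537.
Year 2020: gap = -2.6 × (5.97 - 3.92) = -5.33%, loss ≈ 13620 × 5.33/100 ≈ 726.
Year 2021: gap = -2.6 × (5.1 - 3.92) = -3.068%, loss ≈ 13620 × 3.068/100 ≈ 418.
Year 2022: gap = -2.6 × (5.82 - 3.92) = -4.94%, loss ≈ 13620 × 4.94/100 ≈ 673.
Year 2023: gap = -2.6 × (5.4 - 3.92) = -3.848%, loss ≈ 13620 × 3.848/100 ≈ 524.
Total lost output = 1537 + 726 + 418 + 673 + 524 = 3878 billion.

$3,878 billion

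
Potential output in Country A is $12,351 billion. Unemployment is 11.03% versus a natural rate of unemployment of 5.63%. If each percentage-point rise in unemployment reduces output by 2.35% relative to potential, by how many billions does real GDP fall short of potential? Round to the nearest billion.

Output gap = -2.35 × (11.03 - 5.63) = -2.35 × 5.4 = -12.69%.
Actual GDP ≈ 12351 × 0.8731 ≈ 10784 billion, so the shortfall is 12351 - 10784 = 1567 billion.

$1,567 billion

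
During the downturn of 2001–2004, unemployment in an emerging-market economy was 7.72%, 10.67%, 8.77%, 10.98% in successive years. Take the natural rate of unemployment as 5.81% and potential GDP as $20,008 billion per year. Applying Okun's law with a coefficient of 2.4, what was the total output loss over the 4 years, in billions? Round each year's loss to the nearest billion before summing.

Year 2001: gap = -2.4 × (7.72 - 5.81) = -4.584%, loss ≈ 20008 × 4.584/100 ≈ 917.
Year 2002: gap = -2.4 × (10.67 - 5.81) = -11.664%, loss ≈ 20008 × 11.664/100 ≈ 2334.
Year 2003: gap = -2.4 × (8.77 - 5.81) = -7.104%, loss ≈ 20008 × 7.104/100 ≈ 1421.
Year 2004: gap = -2.4 × (10.98 - 5.81) = -12.408%, loss ≈ 20008 × 12.408/100 ≈ 2483.
Total lost output = 917 + 2334 + 1421 + 2483 = 7155 billion.

$7,155 billion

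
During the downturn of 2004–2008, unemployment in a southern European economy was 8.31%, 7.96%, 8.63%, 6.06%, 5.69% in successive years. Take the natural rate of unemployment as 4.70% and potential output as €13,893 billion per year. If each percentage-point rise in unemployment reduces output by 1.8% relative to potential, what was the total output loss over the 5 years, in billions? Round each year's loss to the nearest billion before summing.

€3,289 billion

Year 2004: gap = -1.8 × (8.31 - 4.7) = -6.498%, loss ≈ 13893 × 6.498/100 ≈ 903.
Year 2005: gap = -1.8 × (7.96 - 4.7) = -5.868%, loss ≈ 13893 × 5.868/100 ≈ 815.
Year 2006: gap = -1.8 × (8.63 - 4.7) = -7.074%, loss ≈ 13893 × 7.074/100 ≈ 983.
Year 2007: gap = -1.8 × (6.06 - 4.7) = -2.448%, loss ≈ 13893 × 2.448/100 ≈ 340.
Year 2008: gap = -1.8 × (5.69 - 4.7) = -1.782%, loss ≈ 13893 × 1.782/100 ≈ 248.
Total lost output = 903 + 815 + 983 + 340 + 248 = 3289 billion.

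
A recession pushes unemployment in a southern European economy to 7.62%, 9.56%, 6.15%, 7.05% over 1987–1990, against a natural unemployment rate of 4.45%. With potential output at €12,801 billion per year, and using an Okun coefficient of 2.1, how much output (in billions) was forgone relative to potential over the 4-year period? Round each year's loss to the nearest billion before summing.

€3,382 billion

Year 1987: gap = -2.1 × (7.62 - 4.45) = -6.657%, loss ≈ 12801 × 6.657/100 ≈ 852.
Year 1988: gap = -2.1 × (9.56 - 4.45) = -10.731%, loss ≈ 12801 × 10.731/100 ≈ 1374.
Year 1989: gap = -2.1 × (6.15 - 4.45) = -3.57%, loss ≈ 12801 × 3.57/100 ≈ 457.
Year 1990: gap = -2.1 × (7.05 - 4.45) = -5.46%, loss ≈ 12801 × 5.46/100 ≈ 699.
Total lost output = 852 + 1374 + 457 + 699 = 3382 billion.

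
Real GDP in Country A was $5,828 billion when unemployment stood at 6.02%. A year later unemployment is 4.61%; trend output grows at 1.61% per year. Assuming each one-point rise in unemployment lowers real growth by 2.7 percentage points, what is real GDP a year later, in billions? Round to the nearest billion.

$6,144 billion

Δu = 4.61 - 6.02 = -1.41 points.
Okun's law (growth form): g_Y = g_Y* - β × Δu = 1.61 - 2.7 × (-1.41) = 1.61 + 3.807 = 5.417%.
Real GDP in the next year = 5828 × (1 + 5.417/100) = 5828 × 1.05417 ≈ 6144 billion.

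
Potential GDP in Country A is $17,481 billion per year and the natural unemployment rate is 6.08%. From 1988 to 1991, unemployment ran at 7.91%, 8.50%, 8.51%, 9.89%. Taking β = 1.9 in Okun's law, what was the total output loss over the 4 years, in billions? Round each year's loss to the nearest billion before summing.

Year 1988: gap = -1.9 × (7.91 - 6.08) = -3.477%, loss ≈ 17481 × 3.477/100 ≈ 608.
Year 1989: gap = -1.9 × (8.5 - 6.08) = -4.598%, loss ≈ 17481 × 4.598/100 ≈ 804.
Year 1990: gap = -1.9 × (8.51 - 6.08) = -4.617%, loss ≈ 17481 × 4.617/100 ≈ 807.
Year 1991: gap = -1.9 × (9.89 - 6.08) = -7.239%, loss ≈ 17481 × 7.239/100 ≈ 1265.
Total lost output = 608 + 804 + 807 + 1265 = 3484 billion.

$3,484 billion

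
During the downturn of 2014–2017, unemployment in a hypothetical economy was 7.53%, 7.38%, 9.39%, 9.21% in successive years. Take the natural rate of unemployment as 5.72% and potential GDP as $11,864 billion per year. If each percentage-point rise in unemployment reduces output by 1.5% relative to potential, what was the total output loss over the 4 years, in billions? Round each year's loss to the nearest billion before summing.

Year 2014: gap = -1.5 × (7.53 - 5.72) = -2.715%, loss ≈ 11864 × 2.715/100 ≈ 322.
Year 2015: gap = -1.5 × (7.38 - 5.72) = -2.49%, loss ≈ 11864 × 2.49/100 ≈ 295.
Year 2016: gap = -1.5 × (9.39 - 5.72) = -5.505%, loss ≈ 11864 × 5.505/100 ≈ 653.
Year 2017: gap = -1.5 × (9.21 - 5.72) = -5.235%, loss ≈ 11864 × 5.235/100 ≈ 621.
Total lost output = 322 + 295 + 653 + 621 = 1891 billion.

$1,891 billion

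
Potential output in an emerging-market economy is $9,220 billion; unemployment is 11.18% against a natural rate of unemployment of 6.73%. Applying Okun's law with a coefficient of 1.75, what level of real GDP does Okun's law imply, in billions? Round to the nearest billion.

Unemployment gap = 11.18 - 6.73 = 4.45 points, so the output gap is -1.75 × 4.45 = -7.7875%.
Actual GDP = 9220 × (1 - 7.7875/100) = 9220 × 0.922125 ≈ 8502 billion.

$8,502 billion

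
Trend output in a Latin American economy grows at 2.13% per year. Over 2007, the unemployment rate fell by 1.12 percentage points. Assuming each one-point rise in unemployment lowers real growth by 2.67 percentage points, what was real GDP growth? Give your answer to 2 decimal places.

5.12%

Growth-rate Okun's law: g_Y = g_Y* - β × Δu.
g_Y = 2.13 - 2.67 × (-1.12) = 2.13 + 2.9904 = 5.1204%, i.e. 5.12% to 2 d.p.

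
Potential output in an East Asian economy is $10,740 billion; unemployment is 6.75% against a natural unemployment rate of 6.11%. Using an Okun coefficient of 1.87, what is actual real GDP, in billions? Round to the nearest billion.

$10,611 billion

Unemployment gap = 6.75 - 6.11 = 0.64 points, so the output gap is -1.87 × 0.64 = -1.1968%.
Actual GDP = 10740 × (1 - 1.1968/100) = 10740 × 0.988032 ≈ 10611 billion.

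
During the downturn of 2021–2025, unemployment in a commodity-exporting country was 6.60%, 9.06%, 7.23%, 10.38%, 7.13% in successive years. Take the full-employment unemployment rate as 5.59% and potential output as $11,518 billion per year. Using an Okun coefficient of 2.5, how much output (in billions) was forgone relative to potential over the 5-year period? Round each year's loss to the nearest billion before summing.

Year 2021: gap = -2.5 × (6.6 - 5.59) = -2.525%, loss ≈ 11518 × 2.525/100 ≈ 291.
Year 2022: gap = -2.5 × (9.06 - 5.59) = -8.675%, loss ≈ 11518 × 8.675/100 ≈ 999.
Year 2023: gap = -2.5 × (7.23 - 5.59) = -4.1%, loss ≈ 11518 × 4.1/100 ≈ 472.
Year 2024: gap = -2.5 × (10.38 - 5.59) = -11.975%, loss ≈ 11518 × 11.975/100 ≈ 1379.
Year 2025: gap = -2.5 × (7.13 - 5.59) = -3.85%, loss ≈ 11518 × 3.85/100 ≈ 443.
Total lost output = 291 + 999 + 472 + 1379 + 443 = 3584 billion.

$3,584 billion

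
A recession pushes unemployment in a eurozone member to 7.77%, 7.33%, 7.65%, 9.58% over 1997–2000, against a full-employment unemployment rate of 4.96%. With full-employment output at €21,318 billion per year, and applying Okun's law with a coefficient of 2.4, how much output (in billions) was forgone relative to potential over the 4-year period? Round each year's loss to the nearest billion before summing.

Year 1997: gap = -2.4 × (7.77 - 4.96) = -6.744%, loss ≈ 21318 × 6.744/100 ≈ 1438.
Year 1998: gap = -2.4 × (7.33 - 4.96) = -5.688%, loss ≈ 21318 × 5.688/100 ≈ 1213.
Year 1999: gap = -2.4 × (7.65 - 4.96) = -6.456%, loss ≈ 21318 × 6.456/100 ≈ 1376.
Year 2000: gap = -2.4 × (9.58 - 4.96) = -11.088%, loss ≈ 21318 × 11.088/100 ≈ 2364.
Total lost output = 1438 + 1213 + 1376 + 2364 = 6391 billion.

€6,391 billion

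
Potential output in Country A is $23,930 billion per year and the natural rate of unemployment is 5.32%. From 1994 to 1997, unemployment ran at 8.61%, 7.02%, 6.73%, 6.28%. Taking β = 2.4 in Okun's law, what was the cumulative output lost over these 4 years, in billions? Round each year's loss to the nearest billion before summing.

Year 1994: gap = -2.4 × (8.61 - 5.32) = -7.896%, loss ≈ 23930 × 7.896/100 ≈ 1890.
Year 1995: gap = -2.4 × (7.02 - 5.32) = -4.08%, loss ≈ 23930 × 4.08/100 ≈ 976.
Year 1996: gap = -2.4 × (6.73 - 5.32) = -3.384%, loss ≈ 23930 × 3.384/100 ≈ 810.
Year 1997: gap = -2.4 × (6.28 - 5.32) = -2.304%, loss ≈ 23930 × 2.304/100 ≈ 551.
Total lost output = 1890 + 976 + 810 + 551 = 4227 billion.

$4,227 billion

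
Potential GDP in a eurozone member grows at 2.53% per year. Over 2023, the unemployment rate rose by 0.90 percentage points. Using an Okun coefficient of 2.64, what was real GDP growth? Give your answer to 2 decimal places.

0.15%

Growth-rate Okun's law: g_Y = g_Y* - β × Δu.
g_Y = 2.53 - 2.64 × (0.90) = 2.53 - 2.376 = 0.154%, i.e. 0.15% to 2 d.p.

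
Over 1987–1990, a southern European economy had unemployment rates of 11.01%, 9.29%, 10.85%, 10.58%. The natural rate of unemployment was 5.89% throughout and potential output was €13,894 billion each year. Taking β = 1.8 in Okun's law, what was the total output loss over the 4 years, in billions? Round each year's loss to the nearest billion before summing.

Year 1987: gap = -1.8 × (11.01 - 5.89) = -9.216%, loss ≈ 13894 × 9.216/100 ≈ 1280.
Year 1988: gap = -1.8 × (9.29 - 5.89) = -6.12%, loss ≈ 13894 × 6.12/100 ≈ 850.
Year 1989: gap = -1.8 × (10.85 - 5.89) = -8.928%, loss ≈ 13894 × 8.928/100 ≈ 1240.
Year 1990: gap = -1.8 × (10.58 - 5.89) = -8.442%, loss ≈ 13894 × 8.442/100 ≈ 1173.
Total lost output = 1280 + 850 + 1240 + 1173 = 4543 billion.

€4,543 billion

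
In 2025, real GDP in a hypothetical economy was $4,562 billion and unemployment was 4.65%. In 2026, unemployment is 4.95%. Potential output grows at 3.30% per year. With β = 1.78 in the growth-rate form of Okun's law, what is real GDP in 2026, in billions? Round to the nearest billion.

Δu = 4.95 - 4.65 = 0.3 points.
Okun's law (growth form): g_Y = g_Y* - β × Δu = 3.30 - 1.78 × (0.30) = 3.3 - 0.534 = 2.766%.
Real GDP in the next year = 4562 × (1 + 2.766/100) = 4562 × 1.02766 ≈ 4688 billion.

$4,688 billion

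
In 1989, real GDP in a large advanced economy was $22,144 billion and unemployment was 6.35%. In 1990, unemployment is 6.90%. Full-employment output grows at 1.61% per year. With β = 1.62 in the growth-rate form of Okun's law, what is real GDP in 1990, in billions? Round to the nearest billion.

Δu = 6.9 - 6.35 = 0.55 points.
Okun's law (growth form): g_Y = g_Y* - β × Δu = 1.61 - 1.62 × (0.55) = 1.61 - 0.891 = 0.719%.
Real GDP in the next year = 22144 × (1 + 0.719/100) = 22144 × 1.00719 ≈ 22303 billion.

$22,303 billion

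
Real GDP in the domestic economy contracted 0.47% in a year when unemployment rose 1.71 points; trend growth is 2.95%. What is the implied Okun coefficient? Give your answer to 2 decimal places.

Growth form: g_Y = g_Y* - β × Δu, so β = (g_Y* - g_Y)/Δu.
β = (2.95 + 0.47)/1.71 = 3.42/1.71 = 2.00.

β ≈ 2.00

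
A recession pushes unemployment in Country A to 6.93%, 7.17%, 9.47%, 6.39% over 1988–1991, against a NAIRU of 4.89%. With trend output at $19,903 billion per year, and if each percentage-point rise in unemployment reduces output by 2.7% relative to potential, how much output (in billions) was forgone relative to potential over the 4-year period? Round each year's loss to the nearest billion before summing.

Year 1988: gap = -2.7 × (6.93 - 4.89) = -5.508%, loss ≈ 19903 × 5.508/100 ≈ 1096.
Year 1989: gap = -2.7 × (7.17 - 4.89) = -6.156%, loss ≈ 19903 × 6.156/100 ≈ 1225.
Year 1990: gap = -2.7 × (9.47 - 4.89) = -12.366%, loss ≈ 19903 × 12.366/100 ≈ 2461.
Year 1991: gap = -2.7 × (6.39 - 4.89) = -4.05%, loss ≈ 19903 × 4.05/100 ≈ 806.
Total lost output = 1096 + 1225 + 2461 + 806 = 5588 billion.

$5,588 billion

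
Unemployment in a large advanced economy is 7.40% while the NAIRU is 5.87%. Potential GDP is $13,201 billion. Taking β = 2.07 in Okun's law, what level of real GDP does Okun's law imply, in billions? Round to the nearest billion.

Unemployment gap = 7.4 - 5.87 = 1.53 points, so the output gap is -2.07 × 1.53 = -3.1671%.
Actual GDP = 13201 × (1 - 3.1671/100) = 13201 × 0.968329 ≈ 12783 billion.

$12,783 billion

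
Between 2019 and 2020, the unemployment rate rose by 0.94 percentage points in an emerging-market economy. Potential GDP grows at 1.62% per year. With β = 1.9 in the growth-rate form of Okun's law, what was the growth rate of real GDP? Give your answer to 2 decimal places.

-0.17%

Growth-rate Okun's law: g_Y = g_Y* - β × Δu.
g_Y = 1.62 - 1.9 × (0.94) = 1.62 - 1.786 = -0.166%, i.e. -0.17% to 2 d.p.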